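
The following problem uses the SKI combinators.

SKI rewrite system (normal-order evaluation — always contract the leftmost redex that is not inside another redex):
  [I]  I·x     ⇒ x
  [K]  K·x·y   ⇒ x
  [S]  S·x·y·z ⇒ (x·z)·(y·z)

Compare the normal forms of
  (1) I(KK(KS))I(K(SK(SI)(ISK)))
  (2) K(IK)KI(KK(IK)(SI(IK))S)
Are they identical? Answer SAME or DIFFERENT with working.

Answer: SAME — A ⇓ I, B ⇓ I

Reduction:
Term A:
  start: I(KK(KS))I(K(SK(SI)(ISK)))
  →1  KK(KS)I(K(SK(SI)(ISK)))
  →2  KI(K(SK(SI)(ISK)))
  →3  I

Term B:
  start: K(IK)KI(KK(IK)(SI(IK))S)
  →1  IKI(KK(IK)(SI(IK))S)
  →2  KI(KK(IK)(SI(IK))S)
  →3  I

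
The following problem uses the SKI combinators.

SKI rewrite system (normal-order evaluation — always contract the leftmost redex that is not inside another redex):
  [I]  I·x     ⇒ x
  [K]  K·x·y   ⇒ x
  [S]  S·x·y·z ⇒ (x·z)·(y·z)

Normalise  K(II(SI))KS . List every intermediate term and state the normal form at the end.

  start: K(II(SI))KS
  →1  II(SI)S
  →2  I(SI)S
  →3  SIS

Answer: normal form = SIS  (in 3 steps)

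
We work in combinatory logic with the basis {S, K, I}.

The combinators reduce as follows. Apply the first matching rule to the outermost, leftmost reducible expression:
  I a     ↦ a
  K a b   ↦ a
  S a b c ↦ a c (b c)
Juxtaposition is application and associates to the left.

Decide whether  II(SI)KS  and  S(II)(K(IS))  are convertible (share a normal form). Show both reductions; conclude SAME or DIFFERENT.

Answer: DIFFERENT — A ⇓ S(KS), B ⇓ SI(KS)

Working:
Term A:
  start: II(SI)KS
  step 1: I(SI)KS
  step 2: SIKS
  step 3: IS(KS)
  step 4: S(KS)

Term B:
  start: S(II)(K(IS))
  step 1: SI(K(IS))
  step 2: SI(KS)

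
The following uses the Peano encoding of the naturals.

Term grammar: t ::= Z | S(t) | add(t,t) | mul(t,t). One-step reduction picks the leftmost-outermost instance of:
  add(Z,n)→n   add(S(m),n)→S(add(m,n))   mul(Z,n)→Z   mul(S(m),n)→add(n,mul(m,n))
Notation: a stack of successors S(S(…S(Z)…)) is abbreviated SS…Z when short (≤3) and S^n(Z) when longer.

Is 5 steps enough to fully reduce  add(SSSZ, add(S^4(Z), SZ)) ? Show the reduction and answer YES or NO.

  start: add(SSSZ, add(S^4(Z), SZ))
  [1] S(add(SSZ, add(S^4(Z), SZ)))
  [2] S(S(add(SZ, add(S^4(Z), SZ))))
  [3] S(S(S(add(Z, add(S^4(Z), SZ)))))
  [4] S(S(S(add(S^4(Z), SZ))))
  [5] S(S(S(S(add(SSSZ, SZ)))))

Answer: NO — after 5 steps the term is S(S(S(S(add(SSSZ, SZ))))), not yet normal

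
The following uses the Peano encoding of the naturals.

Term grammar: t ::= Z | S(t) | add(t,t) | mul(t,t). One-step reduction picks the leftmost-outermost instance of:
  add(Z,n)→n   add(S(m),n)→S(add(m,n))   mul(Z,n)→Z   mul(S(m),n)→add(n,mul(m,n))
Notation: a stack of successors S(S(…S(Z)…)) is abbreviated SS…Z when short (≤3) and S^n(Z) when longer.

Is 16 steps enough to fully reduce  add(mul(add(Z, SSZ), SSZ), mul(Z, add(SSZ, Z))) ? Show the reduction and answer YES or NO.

Answer: YES — reaches normal form S^4(Z) in 16 ≤ 16 steps

Working:
  start: add(mul(add(Z, SSZ), SSZ), mul(Z, add(SSZ, Z)))
  step 1: add(mul(SSZ, SSZ), mul(Z, add(SSZ, Z)))
  step 2: add(add(SSZ, mul(SZ, SSZ)), mul(Z, add(SSZ, Z)))
  step 3: add(S(add(SZ, mul(SZ, SSZ))), mul(Z, add(SSZ, Z)))
  step 4: S(add(add(SZ, mul(SZ, SSZ)), mul(Z, add(SSZ, Z))))
  step 5: S(add(S(add(Z, mul(SZ, SSZ))), mul(Z, add(SSZ, Z))))
  step 6: S(S(add(add(Z, mul(SZ, SSZ)), mul(Z, add(SSZ, Z)))))
  step 7: S(S(add(mul(SZ, SSZ), mul(Z, add(SSZ, Z)))))
  step 8: S(S(add(add(SSZ, mul(Z, SSZ)), mul(Z, add(SSZ, Z)))))
  step 9: S(S(add(S(add(SZ, mul(Z, SSZ))), mul(Z, add(SSZ, Z)))))
  step 10: S(S(S(add(add(SZ, mul(Z, SSZ)), mul(Z, add(SSZ, Z))))))
  step 11: S(S(S(add(S(add(Z, mul(Z, SSZ))), mul(Z, add(SSZ, Z))))))
  step 12: S(S(S(S(add(add(Z, mul(Z, SSZ)), mul(Z, add(SSZ, Z)))))))
  step 13: S(S(S(S(add(mul(Z, SSZ), mul(Z, add(SSZ, Z)))))))
  step 14: S(S(S(S(add(Z, mul(Z, add(SSZ, Z)))))))
  step 15: S(S(S(S(mul(Z, add(SSZ, Z))))))
  step 16: S^4(Z)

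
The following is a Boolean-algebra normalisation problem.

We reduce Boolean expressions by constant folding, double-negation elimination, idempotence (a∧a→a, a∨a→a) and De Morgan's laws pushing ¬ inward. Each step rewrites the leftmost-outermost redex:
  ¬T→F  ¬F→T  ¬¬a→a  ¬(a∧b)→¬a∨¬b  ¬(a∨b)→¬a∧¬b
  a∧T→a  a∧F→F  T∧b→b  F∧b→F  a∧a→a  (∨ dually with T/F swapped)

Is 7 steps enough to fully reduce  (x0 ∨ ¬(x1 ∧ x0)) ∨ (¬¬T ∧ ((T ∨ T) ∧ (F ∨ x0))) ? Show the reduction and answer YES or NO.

  start: (x0 ∨ ¬(x1 ∧ x0)) ∨ (¬¬T ∧ ((T ∨ T) ∧ (F ∨ x0)))
  →1  (x0 ∨ (¬x1 ∨ ¬x0)) ∨ (¬¬T ∧ ((T ∨ T) ∧ (F ∨ x0)))
  →2  (x0 ∨ (¬x1 ∨ ¬x0)) ∨ (T ∧ ((T ∨ T) ∧ (F ∨ x0)))
  →3  (x0 ∨ (¬x1 ∨ ¬x0)) ∨ ((T ∨ T) ∧ (F ∨ x0))
  →4  (x0 ∨ (¬x1 ∨ ¬x0)) ∨ (T ∧ (F ∨ x0))
  →5  (x0 ∨ (¬x1 ∨ ¬x0)) ∨ (F ∨ x0)
  →6  (x0 ∨ (¬x1 ∨ ¬x0)) ∨ x0

Answer: YES — reaches normal form (x0 ∨ (¬x1 ∨ ¬x0)) ∨ x0 in 6 ≤ 7 steps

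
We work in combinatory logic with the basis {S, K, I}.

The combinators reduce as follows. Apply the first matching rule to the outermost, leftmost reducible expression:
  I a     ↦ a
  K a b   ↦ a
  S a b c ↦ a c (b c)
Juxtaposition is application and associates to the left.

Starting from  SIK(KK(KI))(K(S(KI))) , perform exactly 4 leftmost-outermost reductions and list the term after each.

  start: SIK(KK(KI))(K(S(KI)))
  [1] I(KK(KI))(K(KK(KI)))(K(S(KI)))
  [2] KK(KI)(K(KK(KI)))(K(S(KI)))
  [3] K(K(KK(KI)))(K(S(KI)))
  [4] K(KK(KI))

Answer: after 4 steps: K(KK(KI))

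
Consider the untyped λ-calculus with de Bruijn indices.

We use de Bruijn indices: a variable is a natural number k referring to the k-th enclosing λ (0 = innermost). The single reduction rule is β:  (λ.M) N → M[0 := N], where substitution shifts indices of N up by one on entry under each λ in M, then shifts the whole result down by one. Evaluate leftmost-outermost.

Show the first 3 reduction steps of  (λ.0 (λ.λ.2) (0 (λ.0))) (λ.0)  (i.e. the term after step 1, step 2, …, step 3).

  start: (λ.0 (λ.λ.2) (0 (λ.0))) (λ.0)
  [1] (λ.0) (λ.λ.λ.0) ((λ.0) (λ.0))
  [2] (λ.λ.λ.0) ((λ.0) (λ.0))
  [3] λ.λ.0

Answer: after 3 steps: λ.λ.0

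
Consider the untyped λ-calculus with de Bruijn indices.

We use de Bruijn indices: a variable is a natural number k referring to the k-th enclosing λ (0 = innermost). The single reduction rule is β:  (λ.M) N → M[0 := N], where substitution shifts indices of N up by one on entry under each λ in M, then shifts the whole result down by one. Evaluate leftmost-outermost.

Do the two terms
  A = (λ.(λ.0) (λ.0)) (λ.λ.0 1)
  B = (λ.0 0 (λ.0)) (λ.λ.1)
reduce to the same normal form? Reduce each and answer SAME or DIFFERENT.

Answer: DIFFERENT — A ⇓ λ.0, B ⇓ λ.λ.1

Working:
Term A:
  start: (λ.(λ.0) (λ.0)) (λ.λ.0 1)
  step 1: (λ.0) (λ.0)
  step 2: λ.0

Term B:
  start: (λ.0 0 (λ.0)) (λ.λ.1)
  step 1: (λ.λ.1) (λ.λ.1) (λ.0)
  step 2: (λ.λ.λ.1) (λ.0)
  step 3: λ.λ.1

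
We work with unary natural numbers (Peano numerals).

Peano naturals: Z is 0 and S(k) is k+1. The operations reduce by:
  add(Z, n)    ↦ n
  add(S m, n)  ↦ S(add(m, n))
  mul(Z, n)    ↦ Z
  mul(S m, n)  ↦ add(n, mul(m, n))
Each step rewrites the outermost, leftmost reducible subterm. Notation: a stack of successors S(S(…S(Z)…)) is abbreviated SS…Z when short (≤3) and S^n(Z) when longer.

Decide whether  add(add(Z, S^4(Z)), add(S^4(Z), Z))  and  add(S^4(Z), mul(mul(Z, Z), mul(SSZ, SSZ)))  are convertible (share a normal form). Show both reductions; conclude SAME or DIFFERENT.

Term A:
  start: add(add(Z, S^4(Z)), add(S^4(Z), Z))
  [1] add(S^4(Z), add(S^4(Z), Z))
  [2] S(add(SSSZ, add(S^4(Z), Z)))
  [3] S(S(add(SSZ, add(S^4(Z), Z))))
  [4] S(S(S(add(SZ, add(S^4(Z), Z)))))
  [5] S(S(S(S(add(Z, add(S^4(Z), Z))))))
  [6] S(S(S(S(add(S^4(Z), Z)))))
  [7] S(S(S(S(S(add(SSSZ, Z))))))
  [8] S(S(S(S(S(S(add(SSZ, Z)))))))
  [9] S(S(S(S(S(S(S(add(SZ, Z))))))))
  [10] S(S(S(S(S(S(S(S(add(Z, Z)))))))))
  [11] S^8(Z)

Term B:
  start: add(S^4(Z), mul(mul(Z, Z), mul(SSZ, SSZ)))
  [1] S(add(SSSZ, mul(mul(Z, Z), mul(SSZ, SSZ))))
  [2] S(S(add(SSZ, mul(mul(Z, Z), mul(SSZ, SSZ)))))
  [3] S(S(S(add(SZ, mul(mul(Z, Z), mul(SSZ, SSZ))))))
  [4] S(S(S(S(add(Z, mul(mul(Z, Z), mul(SSZ, SSZ)))))))
  [5] S(S(S(S(mul(mul(Z, Z), mul(SSZ, SSZ))))))
  [6] S(S(S(S(mul(Z, mul(SSZ, SSZ))))))
  [7] S^4(Z)

Answer: DIFFERENT — A ⇓ S^8(Z), B ⇓ S^4(Z)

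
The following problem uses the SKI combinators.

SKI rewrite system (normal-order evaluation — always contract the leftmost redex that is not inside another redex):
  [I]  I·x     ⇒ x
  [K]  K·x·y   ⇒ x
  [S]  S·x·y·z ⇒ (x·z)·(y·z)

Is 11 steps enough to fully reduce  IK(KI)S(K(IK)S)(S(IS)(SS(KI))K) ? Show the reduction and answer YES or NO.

Answer: YES — reaches normal form SK(SKI) in 8 ≤ 11 steps

Working:
  start: IK(KI)S(K(IK)S)(S(IS)(SS(KI))K)
  [1] K(KI)S(K(IK)S)(S(IS)(SS(KI))K)
  [2] KI(K(IK)S)(S(IS)(SS(KI))K)
  [3] I(S(IS)(SS(KI))K)
  [4] S(IS)(SS(KI))K
  [5] ISK(SS(KI)K)
  [6] SK(SS(KI)K)
  [7] SK(SK(KIK))
  [8] SK(SKI)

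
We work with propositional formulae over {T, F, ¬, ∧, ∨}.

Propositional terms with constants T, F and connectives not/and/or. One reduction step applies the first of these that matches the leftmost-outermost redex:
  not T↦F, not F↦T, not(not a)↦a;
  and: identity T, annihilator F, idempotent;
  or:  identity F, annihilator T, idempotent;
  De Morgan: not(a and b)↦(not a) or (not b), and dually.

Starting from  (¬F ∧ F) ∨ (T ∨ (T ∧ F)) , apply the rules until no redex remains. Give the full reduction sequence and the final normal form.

  start: (¬F ∧ F) ∨ (T ∨ (T ∧ F))
  [1] F ∨ (T ∨ (T ∧ F))
  [2] T ∨ (T ∧ F)
  [3] T

Answer: normal form = T  (in 3 steps)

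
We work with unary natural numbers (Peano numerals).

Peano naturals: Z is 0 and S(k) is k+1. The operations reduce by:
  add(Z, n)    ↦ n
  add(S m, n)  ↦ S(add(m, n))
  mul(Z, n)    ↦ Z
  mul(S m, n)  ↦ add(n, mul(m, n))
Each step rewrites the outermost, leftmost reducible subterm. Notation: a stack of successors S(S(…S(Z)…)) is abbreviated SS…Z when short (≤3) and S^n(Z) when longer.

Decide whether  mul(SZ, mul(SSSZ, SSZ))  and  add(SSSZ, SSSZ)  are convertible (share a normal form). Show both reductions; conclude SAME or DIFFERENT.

Answer: SAME — A ⇓ S^6(Z), B ⇓ S^6(Z)

Working:
Term A:
  start: mul(SZ, mul(SSSZ, SSZ))
  step 1: add(mul(SSSZ, SSZ), mul(Z, mul(SSSZ, SSZ)))
  step 2: add(add(SSZ, mul(SSZ, SSZ)), mul(Z, mul(SSSZ, SSZ)))
  step 3: add(S(add(SZ, mul(SSZ, SSZ))), mul(Z, mul(SSSZ, SSZ)))
  step 4: S(add(add(SZ, mul(SSZ, SSZ)), mul(Z, mul(SSSZ, SSZ))))
  step 5: S(add(S(add(Z, mul(SSZ, SSZ))), mul(Z, mul(SSSZ, SSZ))))
  step 6: S(S(add(add(Z, mul(SSZ, SSZ)), mul(Z, mul(SSSZ, SSZ)))))
  step 7: S(S(add(mul(SSZ, SSZ), mul(Z, mul(SSSZ, SSZ)))))
  step 8: S(S(add(add(SSZ, mul(SZ, SSZ)), mul(Z, mul(SSSZ, SSZ)))))
  step 9: S(S(add(S(add(SZ, mul(SZ, SSZ))), mul(Z, mul(SSSZ, SSZ)))))
  step 10: S(S(S(add(add(SZ, mul(SZ, SSZ)), mul(Z, mul(SSSZ, SSZ))))))
  step 11: S(S(S(add(S(add(Z, mul(SZ, SSZ))), mul(Z, mul(SSSZ, SSZ))))))
  step 12: S(S(S(S(add(add(Z, mul(SZ, SSZ)), mul(Z, mul(SSSZ, SSZ)))))))
  step 13: S(S(S(S(add(mul(SZ, SSZ), mul(Z, mul(SSSZ, SSZ)))))))
  step 14: S(S(S(S(add(add(SSZ, mul(Z, SSZ)), mul(Z, mul(SSSZ, SSZ)))))))
  step 15: S(S(S(S(add(S(add(SZ, mul(Z, SSZ))), mul(Z, mul(SSSZ, SSZ)))))))
  step 16: S(S(S(S(S(add(add(SZ, mul(Z, SSZ)), mul(Z, mul(SSSZ, SSZ))))))))
  step 17: S(S(S(S(S(add(S(add(Z, mul(Z, SSZ))), mul(Z, mul(SSSZ, SSZ))))))))
  step 18: S(S(S(S(S(S(add(add(Z, mul(Z, SSZ)), mul(Z, mul(SSSZ, SSZ)))))))))
  step 19: S(S(S(S(S(S(add(mul(Z, SSZ), mul(Z, mul(SSSZ, SSZ)))))))))
  step 20: S(S(S(S(S(S(add(Z, mul(Z, mul(SSSZ, SSZ)))))))))
  step 21: S(S(S(S(S(S(mul(Z, mul(SSSZ, SSZ))))))))
  step 22: S^6(Z)

Term B:
  start: add(SSSZ, SSSZ)
  step 1: S(add(SSZ, SSSZ))
  step 2: S(S(add(SZ, SSSZ)))
  step 3: S(S(S(add(Z, SSSZ))))
  step 4: S^6(Z)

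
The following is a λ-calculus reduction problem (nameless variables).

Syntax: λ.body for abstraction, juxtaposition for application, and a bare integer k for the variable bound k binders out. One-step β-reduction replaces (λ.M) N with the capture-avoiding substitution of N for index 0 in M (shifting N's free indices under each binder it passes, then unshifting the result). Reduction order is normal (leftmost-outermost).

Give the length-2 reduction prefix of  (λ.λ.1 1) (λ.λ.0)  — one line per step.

Answer: after 2 steps: λ.λ.0

Reduction:
  start: (λ.λ.1 1) (λ.λ.0)
  →1  λ.(λ.λ.0) (λ.λ.0)
  →2  λ.λ.0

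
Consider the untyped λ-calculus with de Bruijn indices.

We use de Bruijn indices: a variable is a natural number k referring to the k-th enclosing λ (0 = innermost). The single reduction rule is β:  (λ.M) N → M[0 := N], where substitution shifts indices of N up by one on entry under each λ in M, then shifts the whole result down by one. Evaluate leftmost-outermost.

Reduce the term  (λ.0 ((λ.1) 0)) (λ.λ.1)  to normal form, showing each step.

  start: (λ.0 ((λ.1) 0)) (λ.λ.1)
  [1] (λ.λ.1) ((λ.λ.λ.1) (λ.λ.1))
  [2] λ.(λ.λ.λ.1) (λ.λ.1)
  [3] λ.λ.λ.1

Answer: normal form = λ.λ.λ.1  (in 3 steps)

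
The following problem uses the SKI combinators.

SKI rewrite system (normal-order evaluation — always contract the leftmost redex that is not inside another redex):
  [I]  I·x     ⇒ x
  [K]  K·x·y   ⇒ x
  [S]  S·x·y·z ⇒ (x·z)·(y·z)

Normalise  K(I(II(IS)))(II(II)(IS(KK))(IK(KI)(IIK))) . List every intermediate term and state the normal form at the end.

Answer: normal form = S  (in 5 steps)

Working:
  start: K(I(II(IS)))(II(II)(IS(KK))(IK(KI)(IIK)))
  →1  I(II(IS))
  →2  II(IS)
  →3  I(IS)
  →4  IS
  →5  S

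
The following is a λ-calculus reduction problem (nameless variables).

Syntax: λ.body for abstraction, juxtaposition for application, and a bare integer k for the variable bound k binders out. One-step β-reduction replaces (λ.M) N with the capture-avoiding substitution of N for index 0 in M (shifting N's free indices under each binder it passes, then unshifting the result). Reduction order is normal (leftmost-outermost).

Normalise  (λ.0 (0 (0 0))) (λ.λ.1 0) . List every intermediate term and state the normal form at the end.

  start: (λ.0 (0 (0 0))) (λ.λ.1 0)
  step 1: (λ.λ.1 0) ((λ.λ.1 0) ((λ.λ.1 0) (λ.λ.1 0)))
  step 2: λ.(λ.λ.1 0) ((λ.λ.1 0) (λ.λ.1 0)) 0
  step 3: λ.(λ.(λ.λ.1 0) (λ.λ.1 0) 0) 0
  step 4: λ.(λ.λ.1 0) (λ.λ.1 0) 0
  step 5: λ.(λ.(λ.λ.1 0) 0) 0
  step 6: λ.(λ.λ.1 0) 0
  step 7: λ.λ.1 0

Answer: normal form = λ.λ.1 0  (in 7 steps)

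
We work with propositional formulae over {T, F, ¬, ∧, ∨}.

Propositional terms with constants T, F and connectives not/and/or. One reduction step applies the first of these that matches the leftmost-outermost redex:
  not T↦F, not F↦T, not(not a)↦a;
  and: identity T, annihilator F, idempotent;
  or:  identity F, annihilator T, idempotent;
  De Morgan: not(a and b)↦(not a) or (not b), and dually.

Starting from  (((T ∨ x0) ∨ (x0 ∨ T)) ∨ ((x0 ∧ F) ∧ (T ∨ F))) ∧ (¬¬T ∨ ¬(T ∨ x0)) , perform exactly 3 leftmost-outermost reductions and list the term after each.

  start: (((T ∨ x0) ∨ (x0 ∨ T)) ∨ ((x0 ∧ F) ∧ (T ∨ F))) ∧ (¬¬T ∨ ¬(T ∨ x0))
  step 1: ((T ∨ (x0 ∨ T)) ∨ ((x0 ∧ F) ∧ (T ∨ F))) ∧ (¬¬T ∨ ¬(T ∨ x0))
  step 2: (T ∨ ((x0 ∧ F) ∧ (T ∨ F))) ∧ (¬¬T ∨ ¬(T ∨ x0))
  step 3: T ∧ (¬¬T ∨ ¬(T ∨ x0))

Answer: after 3 steps: T ∧ (¬¬T ∨ ¬(T ∨ x0))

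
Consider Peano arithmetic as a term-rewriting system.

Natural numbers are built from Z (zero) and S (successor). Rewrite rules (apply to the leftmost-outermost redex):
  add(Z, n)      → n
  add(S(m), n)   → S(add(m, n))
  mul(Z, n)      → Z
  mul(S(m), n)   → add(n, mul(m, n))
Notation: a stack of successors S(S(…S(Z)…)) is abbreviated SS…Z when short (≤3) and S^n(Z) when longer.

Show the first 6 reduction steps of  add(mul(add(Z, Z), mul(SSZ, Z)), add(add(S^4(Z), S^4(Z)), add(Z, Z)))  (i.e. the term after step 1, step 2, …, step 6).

Answer: after 6 steps: S(add(S(add(SSZ, S^4(Z))), add(Z, Z)))

Reduction:
  start: add(mul(add(Z, Z), mul(SSZ, Z)), add(add(S^4(Z), S^4(Z)), add(Z, Z)))
  step 1: add(mul(Z, mul(SSZ, Z)), add(add(S^4(Z), S^4(Z)), add(Z, Z)))
  step 2: add(Z, add(add(S^4(Z), S^4(Z)), add(Z, Z)))
  step 3: add(add(S^4(Z), S^4(Z)), add(Z, Z))
  step 4: add(S(add(SSSZ, S^4(Z))), add(Z, Z))
  step 5: S(add(add(SSSZ, S^4(Z)), add(Z, Z)))
  step 6: S(add(S(add(SSZ, S^4(Z))), add(Z, Z)))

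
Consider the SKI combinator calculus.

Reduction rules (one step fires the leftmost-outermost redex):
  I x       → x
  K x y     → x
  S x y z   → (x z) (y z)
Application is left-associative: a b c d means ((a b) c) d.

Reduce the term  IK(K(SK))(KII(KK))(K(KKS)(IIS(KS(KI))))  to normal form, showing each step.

  start: IK(K(SK))(KII(KK))(K(KKS)(IIS(KS(KI))))
  step 1: K(K(SK))(KII(KK))(K(KKS)(IIS(KS(KI))))
  step 2: K(SK)(K(KKS)(IIS(KS(KI))))
  step 3: SK

Answer: normal form = SK  (in 3 steps)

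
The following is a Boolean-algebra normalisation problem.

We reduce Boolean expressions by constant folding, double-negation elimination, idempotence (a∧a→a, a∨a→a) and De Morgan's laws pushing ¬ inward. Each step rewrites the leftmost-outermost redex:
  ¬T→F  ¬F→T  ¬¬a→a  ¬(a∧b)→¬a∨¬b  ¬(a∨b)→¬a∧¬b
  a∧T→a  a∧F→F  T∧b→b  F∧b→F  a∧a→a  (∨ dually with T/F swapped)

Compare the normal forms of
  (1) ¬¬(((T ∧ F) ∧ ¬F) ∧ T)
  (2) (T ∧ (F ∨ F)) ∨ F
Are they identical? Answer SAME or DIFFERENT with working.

Answer: SAME — A ⇓ F, B ⇓ F

Reduction:
Term A:
  start: ¬¬(((T ∧ F) ∧ ¬F) ∧ T)
  step 1: ((T ∧ F) ∧ ¬F) ∧ T
  step 2: (T ∧ F) ∧ ¬F
  step 3: F ∧ ¬F
  step 4: F

Term B:
  start: (T ∧ (F ∨ F)) ∨ F
  step 1: T ∧ (F ∨ F)
  step 2: F ∨ F
  step 3: F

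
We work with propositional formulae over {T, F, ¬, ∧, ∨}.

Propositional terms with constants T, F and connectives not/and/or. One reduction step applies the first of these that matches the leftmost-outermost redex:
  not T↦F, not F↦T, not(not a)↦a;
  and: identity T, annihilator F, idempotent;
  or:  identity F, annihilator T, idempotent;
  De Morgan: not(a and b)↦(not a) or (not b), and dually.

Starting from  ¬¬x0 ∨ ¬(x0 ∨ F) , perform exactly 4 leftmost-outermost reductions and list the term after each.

  start: ¬¬x0 ∨ ¬(x0 ∨ F)
  →1  x0 ∨ ¬(x0 ∨ F)
  →2  x0 ∨ (¬x0 ∧ ¬F)
  →3  x0 ∨ (¬x0 ∧ T)
  →4  x0 ∨ ¬x0

Answer: after 4 steps: x0 ∨ ¬x0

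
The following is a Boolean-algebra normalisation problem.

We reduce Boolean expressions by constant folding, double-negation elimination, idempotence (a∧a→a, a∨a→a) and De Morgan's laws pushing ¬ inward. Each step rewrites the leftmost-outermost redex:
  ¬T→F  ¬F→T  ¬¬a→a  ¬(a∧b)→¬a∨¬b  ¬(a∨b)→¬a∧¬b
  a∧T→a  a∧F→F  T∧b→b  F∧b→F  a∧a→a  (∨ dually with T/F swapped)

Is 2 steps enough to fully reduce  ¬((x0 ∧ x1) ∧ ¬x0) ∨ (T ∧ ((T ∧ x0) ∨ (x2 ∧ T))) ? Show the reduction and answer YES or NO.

  start: ¬((x0 ∧ x1) ∧ ¬x0) ∨ (T ∧ ((T ∧ x0) ∨ (x2 ∧ T)))
  [1] (¬(x0 ∧ x1) ∨ ¬¬x0) ∨ (T ∧ ((T ∧ x0) ∨ (x2 ∧ T)))
  [2] ((¬x0 ∨ ¬x1) ∨ ¬¬x0) ∨ (T ∧ ((T ∧ x0) ∨ (x2 ∧ T)))

Answer: NO — after 2 steps the term is ((¬x0 ∨ ¬x1) ∨ ¬¬x0) ∨ (T ∧ ((T ∧ x0) ∨ (x2 ∧ T))), not yet normal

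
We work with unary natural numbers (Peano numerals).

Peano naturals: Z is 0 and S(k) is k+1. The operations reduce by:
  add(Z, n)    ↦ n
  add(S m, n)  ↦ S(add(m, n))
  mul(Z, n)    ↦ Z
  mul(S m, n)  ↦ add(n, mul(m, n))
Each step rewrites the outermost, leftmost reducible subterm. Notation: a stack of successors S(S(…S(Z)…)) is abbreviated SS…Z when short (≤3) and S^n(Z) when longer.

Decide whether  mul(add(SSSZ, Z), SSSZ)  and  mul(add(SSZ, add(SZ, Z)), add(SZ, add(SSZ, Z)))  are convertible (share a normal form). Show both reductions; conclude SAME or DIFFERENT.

Answer: SAME — A ⇓ S^9(Z), B ⇓ S^9(Z)

Working:
Term A:
  start: mul(add(SSSZ, Z), SSSZ)
  →1  mul(S(add(SSZ, Z)), SSSZ)
  →2  add(SSSZ, mul(add(SSZ, Z), SSSZ))
  →3  S(add(SSZ, mul(add(SSZ, Z), SSSZ)))
  →4  S(S(add(SZ, mul(add(SSZ, Z), SSSZ))))
  →5  S(S(S(add(Z, mul(add(SSZ, Z), SSSZ)))))
  →6  S(S(S(mul(add(SSZ, Z), SSSZ))))
  →7  S(S(S(mul(S(add(SZ, Z)), SSSZ))))
  →8  S(S(S(add(SSSZ, mul(add(SZ, Z), SSSZ)))))
  →9  S(S(S(S(add(SSZ, mul(add(SZ, Z), SSSZ))))))
  →10  S(S(S(S(S(add(SZ, mul(add(SZ, Z), SSSZ)))))))
  →11  S(S(S(S(S(S(add(Z, mul(add(SZ, Z), SSSZ))))))))
  →12  S(S(S(S(S(S(mul(add(SZ, Z), SSSZ)))))))
  →13  S(S(S(S(S(S(mul(S(add(Z, Z)), SSSZ)))))))
  →14  S(S(S(S(S(S(add(SSSZ, mul(add(Z, Z), SSSZ))))))))
  →15  S(S(S(S(S(S(S(add(SSZ, mul(add(Z, Z), SSSZ)))))))))
  →16  S(S(S(S(S(S(S(S(add(SZ, mul(add(Z, Z), SSSZ))))))))))
  →17  S(S(S(S(S(S(S(S(S(add(Z, mul(add(Z, Z), SSSZ)))))))))))
  →18  S(S(S(S(S(S(S(S(S(mul(add(Z, Z), SSSZ))))))))))
  →19  S(S(S(S(S(S(S(S(S(mul(Z, SSSZ))))))))))
  →20  S^9(Z)

Term B:
  start: mul(add(SSZ, add(SZ, Z)), add(SZ, add(SSZ, Z)))
  →1  mul(S(add(SZ, add(SZ, Z))), add(SZ, add(SSZ, Z)))
  →2  add(add(SZ, add(SSZ, Z)), mul(add(SZ, add(SZ, Z)), add(SZ, add(SSZ, Z))))
  →3  add(S(add(Z, add(SSZ, Z))), mul(add(SZ, add(SZ, Z)), add(SZ, add(SSZ, Z))))
  →4  S(add(add(Z, add(SSZ, Z)), mul(add(SZ, add(SZ, Z)), add(SZ, add(SSZ, Z)))))
  →5  S(add(add(SSZ, Z), mul(add(SZ, add(SZ, Z)), add(SZ, add(SSZ, Z)))))
  →6  S(add(S(add(SZ, Z)), mul(add(SZ, add(SZ, Z)), add(SZ, add(SSZ, Z)))))
  →7  S(S(add(add(SZ, Z), mul(add(SZ, add(SZ, Z)), add(SZ, add(SSZ, Z))))))
  →8  S(S(add(S(add(Z, Z)), mul(add(SZ, add(SZ, Z)), add(SZ, add(SSZ, Z))))))
  →9  S(S(S(add(add(Z, Z), mul(add(SZ, add(SZ, Z)), add(SZ, add(SSZ, Z)))))))
  →10  S(S(S(add(Z, mul(add(SZ, add(SZ, Z)), add(SZ, add(SSZ, Z)))))))
  →11  S(S(S(mul(add(SZ, add(SZ, Z)), add(SZ, add(SSZ, Z))))))
  →12  S(S(S(mul(S(add(Z, add(SZ, Z))), add(SZ, add(SSZ, Z))))))
  →13  S(S(S(add(add(SZ, add(SSZ, Z)), mul(add(Z, add(SZ, Z)), add(SZ, add(SSZ, Z)))))))
  →14  S(S(S(add(S(add(Z, add(SSZ, Z))), mul(add(Z, add(SZ, Z)), add(SZ, add(SSZ, Z)))))))
  →15  S(S(S(S(add(add(Z, add(SSZ, Z)), mul(add(Z, add(SZ, Z)), add(SZ, add(SSZ, Z))))))))
  →16  S(S(S(S(add(add(SSZ, Z), mul(add(Z, add(SZ, Z)), add(SZ, add(SSZ, Z))))))))
  →17  S(S(S(S(add(S(add(SZ, Z)), mul(add(Z, add(SZ, Z)), add(SZ, add(SSZ, Z))))))))
  →18  S(S(S(S(S(add(add(SZ, Z), mul(add(Z, add(SZ, Z)), add(SZ, add(SSZ, Z)))))))))
  →19  S(S(S(S(S(add(S(add(Z, Z)), mul(add(Z, add(SZ, Z)), add(SZ, add(SSZ, Z)))))))))
  →20  S(S(S(S(S(S(add(add(Z, Z), mul(add(Z, add(SZ, Z)), add(SZ, add(SSZ, Z))))))))))
  →21  S(S(S(S(S(S(add(Z, mul(add(Z, add(SZ, Z)), add(SZ, add(SSZ, Z))))))))))
  →22  S(S(S(S(S(S(mul(add(Z, add(SZ, Z)), add(SZ, add(SSZ, Z)))))))))
  →23  S(S(S(S(S(S(mul(add(SZ, Z), add(SZ, add(SSZ, Z)))))))))
  →24  S(S(S(S(S(S(mul(S(add(Z, Z)), add(SZ, add(SSZ, Z)))))))))
  →25  S(S(S(S(S(S(add(add(SZ, add(SSZ, Z)), mul(add(Z, Z), add(SZ, add(SSZ, Z))))))))))
  →26  S(S(S(S(S(S(add(S(add(Z, add(SSZ, Z))), mul(add(Z, Z), add(SZ, add(SSZ, Z))))))))))
  →27  S(S(S(S(S(S(S(add(add(Z, add(SSZ, Z)), mul(add(Z, Z), add(SZ, add(SSZ, Z)))))))))))
  →28  S(S(S(S(S(S(S(add(add(SSZ, Z), mul(add(Z, Z), add(SZ, add(SSZ, Z)))))))))))
  →29  S(S(S(S(S(S(S(add(S(add(SZ, Z)), mul(add(Z, Z), add(SZ, add(SSZ, Z)))))))))))
  →30  S(S(S(S(S(S(S(S(add(add(SZ, Z), mul(add(Z, Z), add(SZ, add(SSZ, Z))))))))))))
  →31  S(S(S(S(S(S(S(S(add(S(add(Z, Z)), mul(add(Z, Z), add(SZ, add(SSZ, Z))))))))))))
  →32  S(S(S(S(S(S(S(S(S(add(add(Z, Z), mul(add(Z, Z), add(SZ, add(SSZ, Z)))))))))))))
  →33  S(S(S(S(S(S(S(S(S(add(Z, mul(add(Z, Z), add(SZ, add(SSZ, Z)))))))))))))
  →34  S(S(S(S(S(S(S(S(S(mul(add(Z, Z), add(SZ, add(SSZ, Z))))))))))))
  →35  S(S(S(S(S(S(S(S(S(mul(Z, add(SZ, add(SSZ, Z))))))))))))
  →36  S^9(Z)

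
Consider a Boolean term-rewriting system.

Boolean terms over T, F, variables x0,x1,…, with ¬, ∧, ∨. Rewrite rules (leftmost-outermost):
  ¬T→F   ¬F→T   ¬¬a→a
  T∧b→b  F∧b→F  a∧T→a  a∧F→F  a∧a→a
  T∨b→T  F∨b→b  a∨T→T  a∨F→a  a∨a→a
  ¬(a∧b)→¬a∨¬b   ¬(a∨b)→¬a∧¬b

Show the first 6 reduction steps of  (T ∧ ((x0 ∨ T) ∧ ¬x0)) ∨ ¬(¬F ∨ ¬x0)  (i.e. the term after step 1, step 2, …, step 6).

Answer: after 6 steps: ¬x0 ∨ F

Derivation:
  start: (T ∧ ((x0 ∨ T) ∧ ¬x0)) ∨ ¬(¬F ∨ ¬x0)
  step 1: ((x0 ∨ T) ∧ ¬x0) ∨ ¬(¬F ∨ ¬x0)
  step 2: (T ∧ ¬x0) ∨ ¬(¬F ∨ ¬x0)
  step 3: ¬x0 ∨ ¬(¬F ∨ ¬x0)
  step 4: ¬x0 ∨ (¬¬F ∧ ¬¬x0)
  step 5: ¬x0 ∨ (F ∧ ¬¬x0)
  step 6: ¬x0 ∨ F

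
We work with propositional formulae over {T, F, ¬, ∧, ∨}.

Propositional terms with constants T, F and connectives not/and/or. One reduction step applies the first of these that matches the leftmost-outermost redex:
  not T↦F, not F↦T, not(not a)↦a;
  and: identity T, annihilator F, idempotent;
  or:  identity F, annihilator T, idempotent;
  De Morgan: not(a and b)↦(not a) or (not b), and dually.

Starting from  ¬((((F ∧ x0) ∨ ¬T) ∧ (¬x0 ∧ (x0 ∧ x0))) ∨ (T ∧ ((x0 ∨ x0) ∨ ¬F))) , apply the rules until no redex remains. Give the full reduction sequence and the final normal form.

Answer: normal form = F  (in 18 steps)

Reduction:
  start: ¬((((F ∧ x0) ∨ ¬T) ∧ (¬x0 ∧ (x0 ∧ x0))) ∨ (T ∧ ((x0 ∨ x0) ∨ ¬F)))
  →1  ¬(((F ∧ x0) ∨ ¬T) ∧ (¬x0 ∧ (x0 ∧ x0))) ∧ ¬(T ∧ ((x0 ∨ x0) ∨ ¬F))
  →2  (¬((F ∧ x0) ∨ ¬T) ∨ ¬(¬x0 ∧ (x0 ∧ x0))) ∧ ¬(T ∧ ((x0 ∨ x0) ∨ ¬F))
  →3  ((¬(F ∧ x0) ∧ ¬¬T) ∨ ¬(¬x0 ∧ (x0 ∧ x0))) ∧ ¬(T ∧ ((x0 ∨ x0) ∨ ¬F))
  →4  (((¬F ∨ ¬x0) ∧ ¬¬T) ∨ ¬(¬x0 ∧ (x0 ∧ x0))) ∧ ¬(T ∧ ((x0 ∨ x0) ∨ ¬F))
  →5  (((T ∨ ¬x0) ∧ ¬¬T) ∨ ¬(¬x0 ∧ (x0 ∧ x0))) ∧ ¬(T ∧ ((x0 ∨ x0) ∨ ¬F))
  →6  ((T ∧ ¬¬T) ∨ ¬(¬x0 ∧ (x0 ∧ x0))) ∧ ¬(T ∧ ((x0 ∨ x0) ∨ ¬F))
  →7  (¬¬T ∨ ¬(¬x0 ∧ (x0 ∧ x0))) ∧ ¬(T ∧ ((x0 ∨ x0) ∨ ¬F))
  →8  (T ∨ ¬(¬x0 ∧ (x0 ∧ x0))) ∧ ¬(T ∧ ((x0 ∨ x0) ∨ ¬F))
  →9  T ∧ ¬(T ∧ ((x0 ∨ x0) ∨ ¬F))
  →10  ¬(T ∧ ((x0 ∨ x0) ∨ ¬F))
  →11  ¬T ∨ ¬((x0 ∨ x0) ∨ ¬F)
  →12  F ∨ ¬((x0 ∨ x0) ∨ ¬F)
  →13  ¬((x0 ∨ x0) ∨ ¬F)
  →14  ¬(x0 ∨ x0) ∧ ¬¬F
  →15  (¬x0 ∧ ¬x0) ∧ ¬¬F
  →16  ¬x0 ∧ ¬¬F
  →17  ¬x0 ∧ F
  →18  F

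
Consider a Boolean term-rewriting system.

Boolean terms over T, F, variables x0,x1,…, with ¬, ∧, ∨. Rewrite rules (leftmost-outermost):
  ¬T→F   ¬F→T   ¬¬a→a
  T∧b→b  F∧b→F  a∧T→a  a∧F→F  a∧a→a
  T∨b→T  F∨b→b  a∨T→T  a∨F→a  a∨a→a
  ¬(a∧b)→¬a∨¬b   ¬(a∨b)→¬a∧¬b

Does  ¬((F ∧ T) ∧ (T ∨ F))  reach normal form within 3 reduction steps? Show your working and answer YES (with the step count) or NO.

  start: ¬((F ∧ T) ∧ (T ∨ F))
  [1] ¬(F ∧ T) ∨ ¬(T ∨ F)
  [2] (¬F ∨ ¬T) ∨ ¬(T ∨ F)
  [3] (T ∨ ¬T) ∨ ¬(T ∨ F)

Answer: NO — after 3 steps the term is (T ∨ ¬T) ∨ ¬(T ∨ F), not yet normal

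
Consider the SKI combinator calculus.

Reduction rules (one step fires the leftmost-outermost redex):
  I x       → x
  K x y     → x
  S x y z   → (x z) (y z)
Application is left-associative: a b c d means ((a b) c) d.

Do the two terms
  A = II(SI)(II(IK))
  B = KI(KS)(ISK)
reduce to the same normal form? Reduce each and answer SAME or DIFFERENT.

Answer: DIFFERENT — A ⇓ SIK, B ⇓ SK

Derivation:
Term A:
  start: II(SI)(II(IK))
  [1] I(SI)(II(IK))
  [2] SI(II(IK))
  [3] SI(I(IK))
  [4] SI(IK)
  [5] SIK

Term B:
  start: KI(KS)(ISK)
  [1] I(ISK)
  [2] ISK
  [3] SK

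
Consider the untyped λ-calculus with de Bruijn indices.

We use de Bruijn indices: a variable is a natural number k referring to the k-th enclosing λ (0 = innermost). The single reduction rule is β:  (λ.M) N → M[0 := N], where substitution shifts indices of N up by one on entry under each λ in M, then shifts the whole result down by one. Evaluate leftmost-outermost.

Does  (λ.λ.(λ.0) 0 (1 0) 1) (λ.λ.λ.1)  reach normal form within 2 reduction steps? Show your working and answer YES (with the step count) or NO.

  start: (λ.λ.(λ.0) 0 (1 0) 1) (λ.λ.λ.1)
  →1  λ.(λ.0) 0 ((λ.λ.λ.1) 0) (λ.λ.λ.1)
  →2  λ.0 ((λ.λ.λ.1) 0) (λ.λ.λ.1)

Answer: NO — after 2 steps the term is λ.0 ((λ.λ.λ.1) 0) (λ.λ.λ.1), not yet normal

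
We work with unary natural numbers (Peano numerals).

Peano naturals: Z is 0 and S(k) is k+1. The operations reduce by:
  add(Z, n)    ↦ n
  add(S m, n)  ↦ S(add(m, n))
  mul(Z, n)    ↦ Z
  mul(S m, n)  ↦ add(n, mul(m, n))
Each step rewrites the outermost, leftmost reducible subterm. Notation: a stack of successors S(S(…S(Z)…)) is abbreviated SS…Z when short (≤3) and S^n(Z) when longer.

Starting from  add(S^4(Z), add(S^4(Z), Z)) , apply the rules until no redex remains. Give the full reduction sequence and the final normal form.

Answer: normal form = S^8(Z)  (in 10 steps)

Reduction:
  start: add(S^4(Z), add(S^4(Z), Z))
  step 1: S(add(SSSZ, add(S^4(Z), Z)))
  step 2: S(S(add(SSZ, add(S^4(Z), Z))))
  step 3: S(S(S(add(SZ, add(S^4(Z), Z)))))
  step 4: S(S(S(S(add(Z, add(S^4(Z), Z))))))
  step 5: S(S(S(S(add(S^4(Z), Z)))))
  step 6: S(S(S(S(S(add(SSSZ, Z))))))
  step 7: S(S(S(S(S(S(add(SSZ, Z)))))))
  step 8: S(S(S(S(S(S(S(add(SZ, Z))))))))
  step 9: S(S(S(S(S(S(S(S(add(Z, Z)))))))))
  step 10: S^8(Z)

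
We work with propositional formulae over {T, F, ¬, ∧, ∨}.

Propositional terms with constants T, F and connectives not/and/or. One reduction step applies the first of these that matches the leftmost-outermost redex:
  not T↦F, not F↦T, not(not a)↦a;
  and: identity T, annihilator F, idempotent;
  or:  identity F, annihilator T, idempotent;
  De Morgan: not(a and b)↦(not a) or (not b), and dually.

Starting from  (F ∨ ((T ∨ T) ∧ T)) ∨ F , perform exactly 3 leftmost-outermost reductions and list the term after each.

Answer: after 3 steps: T ∨ T

Reduction:
  start: (F ∨ ((T ∨ T) ∧ T)) ∨ F
  →1  F ∨ ((T ∨ T) ∧ T)
  →2  (T ∨ T) ∧ T
  →3  T ∨ T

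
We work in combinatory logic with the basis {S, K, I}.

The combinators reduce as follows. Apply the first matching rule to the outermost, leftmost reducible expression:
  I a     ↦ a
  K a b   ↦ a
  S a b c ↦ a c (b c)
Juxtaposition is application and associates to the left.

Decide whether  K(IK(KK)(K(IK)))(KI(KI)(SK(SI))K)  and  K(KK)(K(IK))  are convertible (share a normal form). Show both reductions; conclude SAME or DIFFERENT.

Term A:
  start: K(IK(KK)(K(IK)))(KI(KI)(SK(SI))K)
  [1] IK(KK)(K(IK))
  [2] K(KK)(K(IK))
  [3] KK

Term B:
  start: K(KK)(K(IK))
  [1] KK

Answer: SAME — A ⇓ KK, B ⇓ KK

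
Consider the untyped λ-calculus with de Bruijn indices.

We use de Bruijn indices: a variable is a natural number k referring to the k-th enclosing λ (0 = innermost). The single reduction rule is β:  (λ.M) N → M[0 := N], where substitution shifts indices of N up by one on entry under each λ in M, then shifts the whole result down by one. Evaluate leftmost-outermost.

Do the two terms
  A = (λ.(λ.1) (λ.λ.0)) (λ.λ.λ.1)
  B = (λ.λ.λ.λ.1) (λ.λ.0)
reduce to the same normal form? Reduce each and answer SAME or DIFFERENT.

Term A:
  start: (λ.(λ.1) (λ.λ.0)) (λ.λ.λ.1)
  [1] (λ.λ.λ.λ.1) (λ.λ.0)
  [2] λ.λ.λ.1

Term B:
  start: (λ.λ.λ.λ.1) (λ.λ.0)
  [1] λ.λ.λ.1

Answer: SAME — A ⇓ λ.λ.λ.1, B ⇓ λ.λ.λ.1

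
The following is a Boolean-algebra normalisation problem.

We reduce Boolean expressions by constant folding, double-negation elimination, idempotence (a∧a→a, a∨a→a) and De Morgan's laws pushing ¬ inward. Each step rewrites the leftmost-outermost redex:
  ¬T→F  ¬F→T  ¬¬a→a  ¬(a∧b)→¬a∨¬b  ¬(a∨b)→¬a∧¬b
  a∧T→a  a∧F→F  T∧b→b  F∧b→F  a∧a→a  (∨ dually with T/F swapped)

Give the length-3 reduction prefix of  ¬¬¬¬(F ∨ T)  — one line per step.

  start: ¬¬¬¬(F ∨ T)
  [1] ¬¬(F ∨ T)
  [2] F ∨ T
  [3] T

Answer: after 3 steps: T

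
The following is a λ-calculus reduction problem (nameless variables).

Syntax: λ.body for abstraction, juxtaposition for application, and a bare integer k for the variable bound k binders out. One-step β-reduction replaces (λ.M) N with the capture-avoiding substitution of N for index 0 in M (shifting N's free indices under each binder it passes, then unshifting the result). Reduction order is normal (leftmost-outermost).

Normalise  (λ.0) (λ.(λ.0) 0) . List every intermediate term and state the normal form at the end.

Answer: normal form = λ.0  (in 2 steps)

Reduction:
  start: (λ.0) (λ.(λ.0) 0)
  [1] λ.(λ.0) 0
  [2] λ.0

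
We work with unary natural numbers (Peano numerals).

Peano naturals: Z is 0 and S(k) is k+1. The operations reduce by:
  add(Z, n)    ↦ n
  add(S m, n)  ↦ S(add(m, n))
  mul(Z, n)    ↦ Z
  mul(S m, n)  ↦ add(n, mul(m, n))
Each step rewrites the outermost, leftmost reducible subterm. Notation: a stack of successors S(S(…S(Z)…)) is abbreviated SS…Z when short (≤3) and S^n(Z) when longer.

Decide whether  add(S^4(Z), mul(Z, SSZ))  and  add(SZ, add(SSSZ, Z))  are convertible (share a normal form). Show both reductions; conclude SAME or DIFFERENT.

Term A:
  start: add(S^4(Z), mul(Z, SSZ))
  →1  S(add(SSSZ, mul(Z, SSZ)))
  →2  S(S(add(SSZ, mul(Z, SSZ))))
  →3  S(S(S(add(SZ, mul(Z, SSZ)))))
  →4  S(S(S(S(add(Z, mul(Z, SSZ))))))
  →5  S(S(S(S(mul(Z, SSZ)))))
  →6  S^4(Z)

Term B:
  start: add(SZ, add(SSSZ, Z))
  →1  S(add(Z, add(SSSZ, Z)))
  →2  S(add(SSSZ, Z))
  →3  S(S(add(SSZ, Z)))
  →4  S(S(S(add(SZ, Z))))
  →5  S(S(S(S(add(Z, Z)))))
  →6  S^4(Z)

Answer: SAME — A ⇓ S^4(Z), B ⇓ S^4(Z)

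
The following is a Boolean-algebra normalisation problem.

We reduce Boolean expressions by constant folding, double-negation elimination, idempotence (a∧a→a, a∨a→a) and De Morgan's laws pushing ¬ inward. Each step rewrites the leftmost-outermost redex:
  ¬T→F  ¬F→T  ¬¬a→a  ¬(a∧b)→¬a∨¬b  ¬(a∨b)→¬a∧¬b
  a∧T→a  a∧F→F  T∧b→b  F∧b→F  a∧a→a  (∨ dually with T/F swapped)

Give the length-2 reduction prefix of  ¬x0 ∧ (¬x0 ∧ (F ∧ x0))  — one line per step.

Answer: after 2 steps: ¬x0 ∧ F

Working:
  start: ¬x0 ∧ (¬x0 ∧ (F ∧ x0))
  [1] ¬x0 ∧ (¬x0 ∧ F)
  [2] ¬x0 ∧ F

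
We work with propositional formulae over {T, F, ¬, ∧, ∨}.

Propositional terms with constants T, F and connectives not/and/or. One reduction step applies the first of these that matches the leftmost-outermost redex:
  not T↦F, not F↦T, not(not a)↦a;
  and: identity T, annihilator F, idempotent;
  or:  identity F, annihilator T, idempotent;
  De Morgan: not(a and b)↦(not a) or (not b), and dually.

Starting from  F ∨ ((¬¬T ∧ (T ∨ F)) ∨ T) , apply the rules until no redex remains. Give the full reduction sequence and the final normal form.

Answer: normal form = T  (in 2 steps)

Derivation:
  start: F ∨ ((¬¬T ∧ (T ∨ F)) ∨ T)
  step 1: (¬¬T ∧ (T ∨ F)) ∨ T
  step 2: T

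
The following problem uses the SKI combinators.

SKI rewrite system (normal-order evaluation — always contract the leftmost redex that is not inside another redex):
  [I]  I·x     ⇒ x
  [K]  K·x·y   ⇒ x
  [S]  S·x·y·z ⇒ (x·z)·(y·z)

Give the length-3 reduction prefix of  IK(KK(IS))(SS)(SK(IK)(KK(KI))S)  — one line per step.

  start: IK(KK(IS))(SS)(SK(IK)(KK(KI))S)
  [1] K(KK(IS))(SS)(SK(IK)(KK(KI))S)
  [2] KK(IS)(SK(IK)(KK(KI))S)
  [3] K(SK(IK)(KK(KI))S)

Answer: after 3 steps: K(SK(IK)(KK(KI))S)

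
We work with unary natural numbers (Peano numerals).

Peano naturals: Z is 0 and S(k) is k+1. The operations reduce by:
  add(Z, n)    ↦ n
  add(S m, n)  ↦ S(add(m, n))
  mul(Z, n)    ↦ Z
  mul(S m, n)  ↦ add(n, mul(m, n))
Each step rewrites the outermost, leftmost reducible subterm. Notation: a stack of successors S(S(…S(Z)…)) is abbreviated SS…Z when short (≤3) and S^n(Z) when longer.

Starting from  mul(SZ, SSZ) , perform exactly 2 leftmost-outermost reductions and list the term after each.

Answer: after 2 steps: S(add(SZ, mul(Z, SSZ)))

Working:
  start: mul(SZ, SSZ)
  [1] add(SSZ, mul(Z, SSZ))
  [2] S(add(SZ, mul(Z, SSZ)))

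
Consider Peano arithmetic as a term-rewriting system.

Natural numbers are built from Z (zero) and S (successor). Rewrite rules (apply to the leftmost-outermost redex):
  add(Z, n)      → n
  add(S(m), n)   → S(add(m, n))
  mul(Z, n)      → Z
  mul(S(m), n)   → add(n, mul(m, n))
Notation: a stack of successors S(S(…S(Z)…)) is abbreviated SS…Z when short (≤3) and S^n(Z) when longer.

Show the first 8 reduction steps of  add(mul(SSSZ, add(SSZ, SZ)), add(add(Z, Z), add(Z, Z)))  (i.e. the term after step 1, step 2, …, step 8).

Answer: after 8 steps: S(S(add(add(SZ, mul(SSZ, add(SSZ, SZ))), add(add(Z, Z), add(Z, Z)))))

Working:
  start: add(mul(SSSZ, add(SSZ, SZ)), add(add(Z, Z), add(Z, Z)))
  step 1: add(add(add(SSZ, SZ), mul(SSZ, add(SSZ, SZ))), add(add(Z, Z), add(Z, Z)))
  step 2: add(add(S(add(SZ, SZ)), mul(SSZ, add(SSZ, SZ))), add(add(Z, Z), add(Z, Z)))
  step 3: add(S(add(add(SZ, SZ), mul(SSZ, add(SSZ, SZ)))), add(add(Z, Z), add(Z, Z)))
  step 4: S(add(add(add(SZ, SZ), mul(SSZ, add(SSZ, SZ))), add(add(Z, Z), add(Z, Z))))
  step 5: S(add(add(S(add(Z, SZ)), mul(SSZ, add(SSZ, SZ))), add(add(Z, Z), add(Z, Z))))
  step 6: S(add(S(add(add(Z, SZ), mul(SSZ, add(SSZ, SZ)))), add(add(Z, Z), add(Z, Z))))
  step 7: S(S(add(add(add(Z, SZ), mul(SSZ, add(SSZ, SZ))), add(add(Z, Z), add(Z, Z)))))
  step 8: S(S(add(add(SZ, mul(SSZ, add(SSZ, SZ))), add(add(Z, Z), add(Z, Z)))))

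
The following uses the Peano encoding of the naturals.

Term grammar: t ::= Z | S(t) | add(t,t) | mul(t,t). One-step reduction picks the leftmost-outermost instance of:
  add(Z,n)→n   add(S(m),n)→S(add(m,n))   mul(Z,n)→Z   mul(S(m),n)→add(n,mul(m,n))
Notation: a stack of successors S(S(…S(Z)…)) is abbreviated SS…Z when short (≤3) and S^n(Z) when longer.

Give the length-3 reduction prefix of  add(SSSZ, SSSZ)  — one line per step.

  start: add(SSSZ, SSSZ)
  →1  S(add(SSZ, SSSZ))
  →2  S(S(add(SZ, SSSZ)))
  →3  S(S(S(add(Z, SSSZ))))

Answer: after 3 steps: S(S(S(add(Z, SSSZ))))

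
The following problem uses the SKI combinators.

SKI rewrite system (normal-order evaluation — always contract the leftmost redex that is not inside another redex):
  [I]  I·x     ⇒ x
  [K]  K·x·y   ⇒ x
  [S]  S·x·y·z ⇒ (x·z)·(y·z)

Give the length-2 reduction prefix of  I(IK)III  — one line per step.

Answer: after 2 steps: KIII

Working:
  start: I(IK)III
  →1  IKIII
  →2  KIII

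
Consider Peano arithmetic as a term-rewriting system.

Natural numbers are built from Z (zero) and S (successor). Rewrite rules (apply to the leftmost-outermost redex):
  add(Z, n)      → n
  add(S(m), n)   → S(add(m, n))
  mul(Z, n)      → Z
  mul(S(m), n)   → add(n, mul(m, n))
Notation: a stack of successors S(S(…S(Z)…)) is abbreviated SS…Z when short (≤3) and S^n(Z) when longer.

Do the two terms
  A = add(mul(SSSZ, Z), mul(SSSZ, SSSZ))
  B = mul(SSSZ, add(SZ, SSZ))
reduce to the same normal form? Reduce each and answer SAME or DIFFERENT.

Answer: SAME — A ⇓ S^9(Z), B ⇓ S^9(Z)

Derivation:
Term A:
  start: add(mul(SSSZ, Z), mul(SSSZ, SSSZ))
  →1  add(add(Z, mul(SSZ, Z)), mul(SSSZ, SSSZ))
  →2  add(mul(SSZ, Z), mul(SSSZ, SSSZ))
  →3  add(add(Z, mul(SZ, Z)), mul(SSSZ, SSSZ))
  →4  add(mul(SZ, Z), mul(SSSZ, SSSZ))
  →5  add(add(Z, mul(Z, Z)), mul(SSSZ, SSSZ))
  →6  add(mul(Z, Z), mul(SSSZ, SSSZ))
  →7  add(Z, mul(SSSZ, SSSZ))
  →8  mul(SSSZ, SSSZ)
  →9  add(SSSZ, mul(SSZ, SSSZ))
  →10  S(add(SSZ, mul(SSZ, SSSZ)))
  →11  S(S(add(SZ, mul(SSZ, SSSZ))))
  →12  S(S(S(add(Z, mul(SSZ, SSSZ)))))
  →13  S(S(S(mul(SSZ, SSSZ))))
  →14  S(S(S(add(SSSZ, mul(SZ, SSSZ)))))
  →15  S(S(S(S(add(SSZ, mul(SZ, SSSZ))))))
  →16  S(S(S(S(S(add(SZ, mul(SZ, SSSZ)))))))
  →17  S(S(S(S(S(S(add(Z, mul(SZ, SSSZ))))))))
  →18  S(S(S(S(S(S(mul(SZ, SSSZ)))))))
  →19  S(S(S(S(S(S(add(SSSZ, mul(Z, SSSZ))))))))
  →20  S(S(S(S(S(S(S(add(SSZ, mul(Z, SSSZ)))))))))
  →21  S(S(S(S(S(S(S(S(add(SZ, mul(Z, SSSZ))))))))))
  →22  S(S(S(S(S(S(S(S(S(add(Z, mul(Z, SSSZ)))))))))))
  →23  S(S(S(S(S(S(S(S(S(mul(Z, SSSZ))))))))))
  →24  S^9(Z)

Term B:
  start: mul(SSSZ, add(SZ, SSZ))
  →1  add(add(SZ, SSZ), mul(SSZ, add(SZ, SSZ)))
  →2  add(S(add(Z, SSZ)), mul(SSZ, add(SZ, SSZ)))
  →3  S(add(add(Z, SSZ), mul(SSZ, add(SZ, SSZ))))
  →4  S(add(SSZ, mul(SSZ, add(SZ, SSZ))))
  →5  S(S(add(SZ, mul(SSZ, add(SZ, SSZ)))))
  →6  S(S(S(add(Z, mul(SSZ, add(SZ, SSZ))))))
  →7  S(S(S(mul(SSZ, add(SZ, SSZ)))))
  →8  S(S(S(add(add(SZ, SSZ), mul(SZ, add(SZ, SSZ))))))
  →9  S(S(S(add(S(add(Z, SSZ)), mul(SZ, add(SZ, SSZ))))))
  →10  S(S(S(S(add(add(Z, SSZ), mul(SZ, add(SZ, SSZ)))))))
  →11  S(S(S(S(add(SSZ, mul(SZ, add(SZ, SSZ)))))))
  →12  S(S(S(S(S(add(SZ, mul(SZ, add(SZ, SSZ))))))))
  →13  S(S(S(S(S(S(add(Z, mul(SZ, add(SZ, SSZ)))))))))
  →14  S(S(S(S(S(S(mul(SZ, add(SZ, SSZ))))))))
  →15  S(S(S(S(S(S(add(add(SZ, SSZ), mul(Z, add(SZ, SSZ)))))))))
  →16  S(S(S(S(S(S(add(S(add(Z, SSZ)), mul(Z, add(SZ, SSZ)))))))))
  →17  S(S(S(S(S(S(S(add(add(Z, SSZ), mul(Z, add(SZ, SSZ))))))))))
  →18  S(S(S(S(S(S(S(add(SSZ, mul(Z, add(SZ, SSZ))))))))))
  →19  S(S(S(S(S(S(S(S(add(SZ, mul(Z, add(SZ, SSZ)))))))))))
  →20  S(S(S(S(S(S(S(S(S(add(Z, mul(Z, add(SZ, SSZ))))))))))))
  →21  S(S(S(S(S(S(S(S(S(mul(Z, add(SZ, SSZ)))))))))))
  →22  S^9(Z)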